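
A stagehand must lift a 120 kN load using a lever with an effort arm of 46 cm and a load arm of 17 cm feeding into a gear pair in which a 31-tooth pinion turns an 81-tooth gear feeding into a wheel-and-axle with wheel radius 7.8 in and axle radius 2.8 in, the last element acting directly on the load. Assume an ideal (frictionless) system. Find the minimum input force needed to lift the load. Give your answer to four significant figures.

Lever MA = effort arm / load arm = 46/17 = 2.7059.
Gear pair MA = 81/31 = 2.6129.
Wheel-and-axle MA = R/r = 7.8/2.8 = 2.7857.
Combined ideal MA = 2.7059 × 2.6129 × 2.7857 = 19.696.
Effort = load / MA = 120 / 19.696 = 6.0927 kN.

6.093 kN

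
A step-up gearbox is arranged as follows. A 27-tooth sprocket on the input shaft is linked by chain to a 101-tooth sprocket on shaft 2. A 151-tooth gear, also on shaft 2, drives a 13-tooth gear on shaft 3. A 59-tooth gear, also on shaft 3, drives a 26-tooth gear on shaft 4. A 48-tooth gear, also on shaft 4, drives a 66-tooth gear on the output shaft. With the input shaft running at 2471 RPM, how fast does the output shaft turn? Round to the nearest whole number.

12663 RPM

Chain: ratio = 101/27 = 3.7407, so shaft 2 turns at 2471 / 3.7407 = 660.56 RPM.
Gear mesh: ratio = 13/151 = 0.086093, so shaft 3 turns at 660.56 / 0.086093 = 7672.7 RPM.
Gear mesh: ratio = 26/59 = 0.44068, so shaft 4 turns at 7672.7 / 0.44068 = 17411 RPM.
Gear mesh: ratio = 66/48 = 1.375, so the output shaft turns at 17411 / 1.375 = 12663 RPM.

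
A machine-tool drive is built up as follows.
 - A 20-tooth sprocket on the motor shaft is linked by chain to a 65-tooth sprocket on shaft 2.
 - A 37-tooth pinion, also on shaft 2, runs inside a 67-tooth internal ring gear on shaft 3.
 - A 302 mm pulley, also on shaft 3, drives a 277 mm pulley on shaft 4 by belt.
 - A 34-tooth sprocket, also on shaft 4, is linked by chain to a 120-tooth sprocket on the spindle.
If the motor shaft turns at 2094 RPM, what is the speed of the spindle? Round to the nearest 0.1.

chain 65/20 = 3.25 → 2094/3.25 = 644.31 RPM
internal gear 67/37 = 1.8108 → 644.31/1.8108 = 355.81 RPM
belt 277/302 = 0.91722 → 355.81/0.91722 = 387.92 RPM
chain 120/34 = 3.5294 → 387.92/3.5294 = 109.91 RPM

109.9 RPM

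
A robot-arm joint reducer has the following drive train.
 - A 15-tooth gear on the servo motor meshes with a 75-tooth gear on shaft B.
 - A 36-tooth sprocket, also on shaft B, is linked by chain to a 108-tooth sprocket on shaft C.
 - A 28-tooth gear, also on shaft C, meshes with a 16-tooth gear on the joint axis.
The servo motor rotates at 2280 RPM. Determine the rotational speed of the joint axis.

266 RPM

Gear mesh: ratio = 75/15 = 5, so shaft B turns at 2280 / 5 = 456 RPM.
Chain: ratio = 108/36 = 3, so shaft C turns at 456 / 3 = 152 RPM.
Gear mesh: ratio = 16/28 = 0.57143, so the joint axis turns at 152 / 0.57143 = 266 RPM.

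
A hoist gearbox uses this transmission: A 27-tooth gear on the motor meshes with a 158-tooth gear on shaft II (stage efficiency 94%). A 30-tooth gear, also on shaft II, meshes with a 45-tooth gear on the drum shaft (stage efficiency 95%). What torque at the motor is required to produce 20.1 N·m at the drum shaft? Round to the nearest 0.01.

2.56 N·m

Overall ratio R = 5.8519 × 1.5 = 8.7778; overall efficiency η = 0.94 × 0.95 = 0.8930.
Input torque = output torque / (R × η) = 20.1 / (8.7778 × 0.8930) = 2.5642 N·m.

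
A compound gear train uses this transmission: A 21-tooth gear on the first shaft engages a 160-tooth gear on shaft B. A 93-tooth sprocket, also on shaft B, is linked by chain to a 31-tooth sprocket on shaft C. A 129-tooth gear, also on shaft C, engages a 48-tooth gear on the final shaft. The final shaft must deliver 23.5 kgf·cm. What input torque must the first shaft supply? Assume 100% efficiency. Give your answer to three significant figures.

24.9 kgf·cm

Overall ratio R = 7.619 × 0.33333 × 0.37209 = 0.945.
Input torque = output torque / R = 23.5 / 0.945 = 24.868 kgf·cm.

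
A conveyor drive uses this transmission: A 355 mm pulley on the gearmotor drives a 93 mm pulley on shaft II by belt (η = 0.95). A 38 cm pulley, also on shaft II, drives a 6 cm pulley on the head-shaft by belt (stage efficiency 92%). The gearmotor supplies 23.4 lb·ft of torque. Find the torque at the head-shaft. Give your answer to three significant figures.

0.846 lb·ft

Belt: ratio = 93/355 = 0.26197; torque at shaft II = 23.4 × 0.26197 × 0.95 = 5.8236 lb·ft.
Belt: ratio = 6/38 = 0.15789; torque at the head-shaft = 5.8236 × 0.15789 × 0.92 = 0.84596 lb·ft.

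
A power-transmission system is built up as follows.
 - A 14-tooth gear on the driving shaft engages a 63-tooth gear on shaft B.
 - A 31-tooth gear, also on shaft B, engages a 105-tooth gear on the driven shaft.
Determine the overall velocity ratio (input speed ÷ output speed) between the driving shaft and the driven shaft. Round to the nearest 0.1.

15.2

Each stage contributes driven/driver: gear mesh 63/14 = 4.5, gear mesh 105/31 = 3.3871.
Overall: 4.5 × 3.3871 = 15.242.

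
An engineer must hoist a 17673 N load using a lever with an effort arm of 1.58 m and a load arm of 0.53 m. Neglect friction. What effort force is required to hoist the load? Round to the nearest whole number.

5928 N

Lever MA = effort arm / load arm = 1.58/0.53 = 2.9811.
Effort = load / MA = 17673 / 2.9811 = 5928.3 N.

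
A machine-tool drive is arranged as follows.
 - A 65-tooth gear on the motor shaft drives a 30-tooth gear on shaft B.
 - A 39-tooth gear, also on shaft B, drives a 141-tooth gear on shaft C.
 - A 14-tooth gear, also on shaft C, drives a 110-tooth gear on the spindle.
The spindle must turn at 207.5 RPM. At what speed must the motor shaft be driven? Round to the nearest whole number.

Overall ratio R = 0.46154 × 3.6154 × 7.8571 = 13.111.
Required input speed = output speed × R = 207.5 × 13.111 = 2720.5 RPM.

2720 RPM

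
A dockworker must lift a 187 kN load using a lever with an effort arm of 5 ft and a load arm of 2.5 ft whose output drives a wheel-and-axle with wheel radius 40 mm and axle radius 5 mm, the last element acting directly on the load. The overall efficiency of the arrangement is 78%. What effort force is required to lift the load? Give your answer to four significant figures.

14.98 kN

Lever MA = effort arm / load arm = 5/2.5 = 2.
Wheel-and-axle MA = R/r = 40/5 = 8.
Combined ideal MA = 2 × 8 = 16.
Actual MA = 16 × 0.78 = 12.48.
Effort = load / actual MA = 187 / 12.48 = 14.984 kN.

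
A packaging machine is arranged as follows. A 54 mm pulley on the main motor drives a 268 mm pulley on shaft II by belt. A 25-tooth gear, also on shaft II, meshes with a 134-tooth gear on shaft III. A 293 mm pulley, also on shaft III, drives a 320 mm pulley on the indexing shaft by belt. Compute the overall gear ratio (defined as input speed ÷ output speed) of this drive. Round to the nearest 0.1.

29.1

Each stage contributes driven/driver: belt 268/54 = 4.963, gear mesh 134/25 = 5.36, belt 320/293 = 1.0922.
Overall: 4.963 × 5.36 × 1.0922 = 29.053.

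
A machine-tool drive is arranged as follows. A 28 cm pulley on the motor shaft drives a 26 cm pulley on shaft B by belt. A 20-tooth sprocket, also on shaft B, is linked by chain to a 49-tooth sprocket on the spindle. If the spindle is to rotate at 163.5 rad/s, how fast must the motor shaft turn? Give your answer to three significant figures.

372 rad/s

Overall ratio R = 0.92857 × 2.45 = 2.275.
Required input speed = output speed × R = 163.5 × 2.275 = 371.96 rad/s.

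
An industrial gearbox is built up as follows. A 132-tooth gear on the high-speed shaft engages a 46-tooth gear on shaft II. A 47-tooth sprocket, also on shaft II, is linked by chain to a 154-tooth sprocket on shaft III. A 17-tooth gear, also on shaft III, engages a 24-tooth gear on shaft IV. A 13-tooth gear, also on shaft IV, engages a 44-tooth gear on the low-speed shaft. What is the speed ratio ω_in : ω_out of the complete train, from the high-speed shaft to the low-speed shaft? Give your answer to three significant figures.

5.46

Each stage contributes driven/driver: gear mesh 46/132 = 0.34848, chain 154/47 = 3.2766, gear mesh 24/17 = 1.4118, gear mesh 44/13 = 3.3846.
Overall: 0.34848 × 3.2766 × 1.4118 × 3.3846 = 5.4561.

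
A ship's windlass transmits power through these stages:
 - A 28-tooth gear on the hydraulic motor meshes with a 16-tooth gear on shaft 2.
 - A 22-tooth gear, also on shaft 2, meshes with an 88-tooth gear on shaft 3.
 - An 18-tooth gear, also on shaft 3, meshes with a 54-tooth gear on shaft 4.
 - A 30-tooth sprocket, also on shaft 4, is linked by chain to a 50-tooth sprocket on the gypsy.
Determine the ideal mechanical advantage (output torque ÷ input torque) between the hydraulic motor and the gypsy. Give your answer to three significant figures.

Each stage contributes driven/driver: gear mesh 16/28 = 0.57143, gear mesh 88/22 = 4, gear mesh 54/18 = 3, chain 50/30 = 1.6667.
Overall: 0.57143 × 4 × 3 × 1.6667 = 11.429.

11.4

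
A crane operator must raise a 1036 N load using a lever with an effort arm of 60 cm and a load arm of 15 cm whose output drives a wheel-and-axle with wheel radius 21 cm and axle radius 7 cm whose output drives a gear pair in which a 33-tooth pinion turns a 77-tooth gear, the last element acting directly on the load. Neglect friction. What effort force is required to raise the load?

Lever MA = effort arm / load arm = 60/15 = 4.
Wheel-and-axle MA = R/r = 21/7 = 3.
Gear pair MA = 77/33 = 2.3333.
Combined ideal MA = 4 × 3 × 2.3333 = 28.
Effort = load / MA = 1036 / 28 = 37 N.

37 N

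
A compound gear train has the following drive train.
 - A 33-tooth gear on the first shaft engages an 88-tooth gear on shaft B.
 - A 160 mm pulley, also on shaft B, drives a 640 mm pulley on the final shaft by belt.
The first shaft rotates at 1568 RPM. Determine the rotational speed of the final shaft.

147 RPM

the first shaft → shaft B (gear mesh, 88/33): 1568 ÷ 2.6667 = 588 RPM
shaft B → the final shaft (belt, 640/160): 588 ÷ 4 = 147 RPM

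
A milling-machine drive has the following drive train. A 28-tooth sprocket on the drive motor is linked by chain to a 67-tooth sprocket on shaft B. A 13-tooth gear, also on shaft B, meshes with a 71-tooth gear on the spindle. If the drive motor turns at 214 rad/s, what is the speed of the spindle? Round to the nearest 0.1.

chain 67/28 = 2.3929 → 214/2.3929 = 89.433 rad/s
gear mesh 71/13 = 5.4615 → 89.433/5.4615 = 16.375 rad/s

16.4 rad/s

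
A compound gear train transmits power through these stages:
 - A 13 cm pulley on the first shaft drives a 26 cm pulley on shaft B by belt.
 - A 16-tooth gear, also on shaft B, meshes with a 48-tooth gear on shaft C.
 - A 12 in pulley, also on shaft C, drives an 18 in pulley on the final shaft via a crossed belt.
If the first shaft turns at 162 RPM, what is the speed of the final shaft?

18 RPM

the first shaft → shaft B (belt, 26/13): 162 ÷ 2 = 81 RPM
shaft B → shaft C (gear mesh, 48/16): 81 ÷ 3 = 27 RPM
shaft C → the final shaft (belt, 18/12): 27 ÷ 1.5 = 18 RPM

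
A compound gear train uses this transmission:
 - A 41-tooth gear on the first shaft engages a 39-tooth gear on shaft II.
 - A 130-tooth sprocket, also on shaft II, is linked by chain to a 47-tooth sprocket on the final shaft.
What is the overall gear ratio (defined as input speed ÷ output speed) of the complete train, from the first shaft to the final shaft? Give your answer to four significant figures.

Each stage contributes driven/driver: gear mesh 39/41 = 0.95122, chain 47/130 = 0.36154.
Overall: 0.95122 × 0.36154 = 0.3439.

0.3439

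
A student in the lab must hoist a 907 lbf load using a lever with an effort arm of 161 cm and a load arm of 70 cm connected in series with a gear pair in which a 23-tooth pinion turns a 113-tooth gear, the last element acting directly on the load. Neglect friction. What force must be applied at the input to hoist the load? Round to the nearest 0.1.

Lever MA = effort arm / load arm = 161/70 = 2.3.
Gear pair MA = 113/23 = 4.913.
Combined ideal MA = 2.3 × 4.913 = 11.3.
Effort = load / MA = 907 / 11.3 = 80.265 lbf.

80.3 lbf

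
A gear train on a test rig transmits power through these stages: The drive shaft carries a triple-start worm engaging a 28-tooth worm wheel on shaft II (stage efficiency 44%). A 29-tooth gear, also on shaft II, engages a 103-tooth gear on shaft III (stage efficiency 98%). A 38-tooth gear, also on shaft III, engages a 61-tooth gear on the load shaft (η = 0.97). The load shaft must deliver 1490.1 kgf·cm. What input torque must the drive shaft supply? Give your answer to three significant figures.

Overall ratio R = 9.3333 × 3.5517 × 1.6053 = 53.214; overall efficiency η = 0.44 × 0.98 × 0.97 = 0.4183.
Input torque = output torque / (R × η) = 1490.1 / (53.214 × 0.4183) = 66.949 kgf·cm.

66.9 kgf·cm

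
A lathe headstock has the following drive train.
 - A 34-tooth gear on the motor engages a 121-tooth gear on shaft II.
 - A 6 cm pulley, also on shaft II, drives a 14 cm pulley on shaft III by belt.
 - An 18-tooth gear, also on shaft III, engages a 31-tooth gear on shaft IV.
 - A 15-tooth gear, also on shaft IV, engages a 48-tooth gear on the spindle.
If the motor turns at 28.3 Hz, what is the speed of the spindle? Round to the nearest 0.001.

0.618 Hz

gear mesh 121/34 = 3.5588 → 28.3/3.5588 = 7.9521 Hz
belt 14/6 = 2.3333 → 7.9521/2.3333 = 3.408 Hz
gear mesh 31/18 = 1.7222 → 3.408/1.7222 = 1.9789 Hz
gear mesh 48/15 = 3.2 → 1.9789/3.2 = 0.61839 Hz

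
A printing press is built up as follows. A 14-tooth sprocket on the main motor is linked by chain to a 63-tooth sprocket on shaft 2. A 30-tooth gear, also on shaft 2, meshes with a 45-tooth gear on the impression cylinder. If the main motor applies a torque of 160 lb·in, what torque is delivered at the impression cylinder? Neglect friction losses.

After the chain (63/14): 160 × 4.5 = 720 lb·in
After the gear mesh (45/30): 720 × 1.5 = 1080 lb·in

1080 lb·in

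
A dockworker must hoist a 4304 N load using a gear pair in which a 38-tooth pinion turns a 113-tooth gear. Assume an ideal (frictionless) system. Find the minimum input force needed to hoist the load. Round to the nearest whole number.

Gear pair MA = 113/38 = 2.9737.
Effort = load / MA = 4304 / 2.9737 = 1447.4 N.

1447 N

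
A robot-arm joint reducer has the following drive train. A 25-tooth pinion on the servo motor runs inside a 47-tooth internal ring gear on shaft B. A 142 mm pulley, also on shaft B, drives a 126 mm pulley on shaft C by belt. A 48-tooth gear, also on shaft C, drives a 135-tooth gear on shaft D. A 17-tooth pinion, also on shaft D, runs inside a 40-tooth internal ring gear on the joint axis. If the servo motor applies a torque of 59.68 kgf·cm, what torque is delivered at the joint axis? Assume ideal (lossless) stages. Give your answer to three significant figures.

After the internal gear (47/25): 59.68 × 1.88 = 112.2 kgf·cm
After the belt (126/142): 112.2 × 0.88732 = 99.556 kgf·cm
After the gear mesh (135/48): 99.556 × 2.8125 = 280 kgf·cm
After the internal gear (40/17): 280 × 2.3529 = 658.83 kgf·cm

659 kgf·cm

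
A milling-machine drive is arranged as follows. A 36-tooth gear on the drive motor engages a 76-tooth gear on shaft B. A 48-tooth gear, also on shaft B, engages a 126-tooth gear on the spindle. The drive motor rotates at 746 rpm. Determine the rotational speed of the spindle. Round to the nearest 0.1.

the drive motor → shaft B (gear mesh, 76/36): 746 ÷ 2.1111 = 353.37 rpm
shaft B → the spindle (gear mesh, 126/48): 353.37 ÷ 2.625 = 134.62 rpm

134.6 rpm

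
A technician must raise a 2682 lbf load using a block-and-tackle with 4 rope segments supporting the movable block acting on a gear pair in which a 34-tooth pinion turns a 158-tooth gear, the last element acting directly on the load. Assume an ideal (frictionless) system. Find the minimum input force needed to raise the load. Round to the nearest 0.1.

144.3 lbf

Block-and-tackle MA = number of supporting rope parts = 4.
Gear pair MA = 158/34 = 4.6471.
Combined ideal MA = 4 × 4.6471 = 18.588.
Effort = load / MA = 2682 / 18.588 = 144.28 lbf.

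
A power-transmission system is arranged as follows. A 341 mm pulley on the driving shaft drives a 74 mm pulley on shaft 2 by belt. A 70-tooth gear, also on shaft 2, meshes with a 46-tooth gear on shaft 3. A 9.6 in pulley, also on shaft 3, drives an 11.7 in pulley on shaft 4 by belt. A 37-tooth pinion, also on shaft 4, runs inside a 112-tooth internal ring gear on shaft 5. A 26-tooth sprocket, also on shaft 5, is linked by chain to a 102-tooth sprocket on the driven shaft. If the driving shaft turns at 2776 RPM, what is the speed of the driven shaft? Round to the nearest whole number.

1345 RPM

Belt: ratio = 74/341 = 0.21701, so shaft 2 turns at 2776 / 0.21701 = 12792 RPM.
Gear mesh: ratio = 46/70 = 0.65714, so shaft 3 turns at 12792 / 0.65714 = 19466 RPM.
Belt: ratio = 11.7/9.6 = 1.2188, so shaft 4 turns at 19466 / 1.2188 = 15972 RPM.
Internal gear: ratio = 112/37 = 3.027, so shaft 5 turns at 15972 / 3.027 = 5276.6 RPM.
Chain: ratio = 102/26 = 3.9231, so the driven shaft turns at 5276.6 / 3.9231 = 1345 RPM.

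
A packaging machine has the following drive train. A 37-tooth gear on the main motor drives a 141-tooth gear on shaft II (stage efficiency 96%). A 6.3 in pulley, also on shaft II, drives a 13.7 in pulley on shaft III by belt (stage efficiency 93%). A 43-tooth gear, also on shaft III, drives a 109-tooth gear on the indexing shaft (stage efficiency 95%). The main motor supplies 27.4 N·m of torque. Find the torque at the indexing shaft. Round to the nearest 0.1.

488.2 N·m

gear mesh 141/37 = 3.8108 → τ = 27.4·3.8108·0.96 = 100.24 N·m
belt 13.7/6.3 = 2.1746 → τ = 100.24·2.1746·0.93 = 202.72 N·m
gear mesh 109/43 = 2.5349 → τ = 202.72·2.5349·0.95 = 488.18 N·m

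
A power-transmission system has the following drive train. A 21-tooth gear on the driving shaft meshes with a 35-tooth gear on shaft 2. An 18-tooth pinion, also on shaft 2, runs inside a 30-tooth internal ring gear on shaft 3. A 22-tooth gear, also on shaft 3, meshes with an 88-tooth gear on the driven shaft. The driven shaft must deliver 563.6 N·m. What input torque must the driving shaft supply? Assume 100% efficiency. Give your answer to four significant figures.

50.72 N·m

Overall ratio R = 1.6667 × 1.6667 × 4 = 11.111.
Input torque = output torque / R = 563.6 / 11.111 = 50.724 N·m.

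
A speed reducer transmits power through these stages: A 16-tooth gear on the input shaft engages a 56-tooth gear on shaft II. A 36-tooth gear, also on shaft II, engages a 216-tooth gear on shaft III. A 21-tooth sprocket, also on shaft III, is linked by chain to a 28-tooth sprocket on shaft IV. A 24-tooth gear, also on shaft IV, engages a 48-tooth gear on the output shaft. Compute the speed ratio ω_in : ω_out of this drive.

56

Each stage contributes driven/driver: gear mesh 56/16 = 3.5, gear mesh 216/36 = 6, chain 28/21 = 1.3333, gear mesh 48/24 = 2.
Overall: 3.5 × 6 × 1.3333 × 2 = 56.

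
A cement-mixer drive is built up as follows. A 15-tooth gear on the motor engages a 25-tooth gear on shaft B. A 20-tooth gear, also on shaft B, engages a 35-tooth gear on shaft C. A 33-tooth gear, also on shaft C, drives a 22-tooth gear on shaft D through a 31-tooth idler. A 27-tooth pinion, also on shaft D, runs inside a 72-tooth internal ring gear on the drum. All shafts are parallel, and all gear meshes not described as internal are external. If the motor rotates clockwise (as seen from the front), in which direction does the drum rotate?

the motor → shaft B: external mesh, 1 reversal → CCW.
shaft B → shaft C: external mesh, 1 reversal → CW.
shaft C → shaft D: driver → idler → driven is 2 external meshes, 2 reversals → CW.
shaft D → the drum: internal mesh, same direction → CW.
4 reversals in total — an even number — so the drum turns the same way as the motor.

clockwise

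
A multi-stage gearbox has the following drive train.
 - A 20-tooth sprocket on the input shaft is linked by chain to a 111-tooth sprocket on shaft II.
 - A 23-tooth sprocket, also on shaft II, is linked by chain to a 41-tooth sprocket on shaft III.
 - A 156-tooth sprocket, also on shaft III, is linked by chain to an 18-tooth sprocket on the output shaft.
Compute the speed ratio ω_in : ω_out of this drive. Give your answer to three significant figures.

Each stage contributes driven/driver: chain 111/20 = 5.55, chain 41/23 = 1.7826, chain 18/156 = 0.11538.
Overall: 5.55 × 1.7826 × 0.11538 = 1.1416.

1.14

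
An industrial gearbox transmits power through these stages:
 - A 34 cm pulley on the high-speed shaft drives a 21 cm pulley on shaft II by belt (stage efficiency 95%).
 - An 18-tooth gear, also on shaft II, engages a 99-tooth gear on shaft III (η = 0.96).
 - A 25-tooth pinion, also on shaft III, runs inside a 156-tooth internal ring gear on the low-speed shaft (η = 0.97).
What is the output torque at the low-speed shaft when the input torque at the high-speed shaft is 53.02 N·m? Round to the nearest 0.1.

994.2 N·m

belt 21/34 = 0.61765 → τ = 53.02·0.61765·0.95 = 31.11 N·m
gear mesh 99/18 = 5.5 → τ = 31.11·5.5·0.96 = 164.26 N·m
internal gear 156/25 = 6.24 → τ = 164.26·6.24·0.97 = 994.25 N·m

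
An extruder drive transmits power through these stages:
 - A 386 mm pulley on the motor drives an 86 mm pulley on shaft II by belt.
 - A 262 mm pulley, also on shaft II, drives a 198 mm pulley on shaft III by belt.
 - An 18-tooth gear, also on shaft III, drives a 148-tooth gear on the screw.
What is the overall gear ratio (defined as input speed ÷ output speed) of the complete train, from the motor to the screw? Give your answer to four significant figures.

1.384

Each stage contributes driven/driver: belt 86/386 = 0.2228, belt 198/262 = 0.75573, gear mesh 148/18 = 8.2222.
Overall: 0.2228 × 0.75573 × 8.2222 = 1.3844.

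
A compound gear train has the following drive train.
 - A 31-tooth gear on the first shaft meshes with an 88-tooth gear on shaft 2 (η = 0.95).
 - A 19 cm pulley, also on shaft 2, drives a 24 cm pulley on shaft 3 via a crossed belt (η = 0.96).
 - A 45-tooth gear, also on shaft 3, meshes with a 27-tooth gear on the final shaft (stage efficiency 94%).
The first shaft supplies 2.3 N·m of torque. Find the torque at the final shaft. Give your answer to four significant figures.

4.242 N·m

After the gear mesh (88/31): 2.3 × 2.8387 × 0.95 = 6.2026 N·m
After the belt (24/19): 6.2026 × 1.2632 × 0.96 = 7.5214 N·m
After the gear mesh (27/45): 7.5214 × 0.6 × 0.94 = 4.2421 N·m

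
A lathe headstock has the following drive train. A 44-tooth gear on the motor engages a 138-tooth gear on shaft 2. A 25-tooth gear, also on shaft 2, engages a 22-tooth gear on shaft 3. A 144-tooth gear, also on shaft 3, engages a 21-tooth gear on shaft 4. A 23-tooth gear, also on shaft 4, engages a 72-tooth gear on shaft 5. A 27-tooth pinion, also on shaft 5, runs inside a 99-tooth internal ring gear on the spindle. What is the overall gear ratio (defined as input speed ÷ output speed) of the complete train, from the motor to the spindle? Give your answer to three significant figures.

4.62

Each stage contributes driven/driver: gear mesh 138/44 = 3.1364, gear mesh 22/25 = 0.88, gear mesh 21/144 = 0.14583, gear mesh 72/23 = 3.1304, internal gear 99/27 = 3.6667.
Overall: 3.1364 × 0.88 × 0.14583 × 3.1304 × 3.6667 = 4.62.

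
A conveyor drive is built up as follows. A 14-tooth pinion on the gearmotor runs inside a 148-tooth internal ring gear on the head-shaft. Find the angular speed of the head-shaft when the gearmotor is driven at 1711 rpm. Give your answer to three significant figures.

162 rpm

the gearmotor → the head-shaft (internal gear, 148/14): 1711 ÷ 10.571 = 161.85 rpm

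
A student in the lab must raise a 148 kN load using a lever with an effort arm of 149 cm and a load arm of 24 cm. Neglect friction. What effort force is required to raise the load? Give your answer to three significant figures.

23.8 kN

Lever MA = effort arm / load arm = 149/24 = 6.2083.
Effort = load / MA = 148 / 6.2083 = 23.839 kN.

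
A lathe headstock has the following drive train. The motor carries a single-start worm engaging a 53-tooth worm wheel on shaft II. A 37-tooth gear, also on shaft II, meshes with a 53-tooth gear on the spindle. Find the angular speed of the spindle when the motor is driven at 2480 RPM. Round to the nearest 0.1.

32.7 RPM

the motor → shaft II (worm, 53/1): 2480 ÷ 53 = 46.792 RPM
shaft II → the spindle (gear mesh, 53/37): 46.792 ÷ 1.4324 = 32.666 RPM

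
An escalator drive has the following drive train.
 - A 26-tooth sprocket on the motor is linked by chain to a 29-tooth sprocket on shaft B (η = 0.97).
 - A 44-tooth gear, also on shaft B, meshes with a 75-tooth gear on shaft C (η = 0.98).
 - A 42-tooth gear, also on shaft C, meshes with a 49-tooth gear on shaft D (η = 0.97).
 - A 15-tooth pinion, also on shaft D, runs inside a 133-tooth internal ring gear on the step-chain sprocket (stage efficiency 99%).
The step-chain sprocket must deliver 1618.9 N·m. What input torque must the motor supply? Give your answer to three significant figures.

Overall ratio R = 1.1154 × 1.7045 × 1.1667 × 8.8667 = 19.667; overall efficiency η = 0.97 × 0.98 × 0.97 × 0.99 = 0.9129.
Input torque = output torque / (R × η) = 1618.9 / (19.667 × 0.9129) = 90.173 N·m.

90.2 N·m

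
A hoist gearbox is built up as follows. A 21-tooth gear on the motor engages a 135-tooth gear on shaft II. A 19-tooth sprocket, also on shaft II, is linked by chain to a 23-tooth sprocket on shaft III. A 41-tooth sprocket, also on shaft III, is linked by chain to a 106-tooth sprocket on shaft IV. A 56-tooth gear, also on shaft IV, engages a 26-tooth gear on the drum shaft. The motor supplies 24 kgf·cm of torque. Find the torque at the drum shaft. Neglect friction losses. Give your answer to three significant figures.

224 kgf·cm

Gear mesh: ratio = 135/21 = 6.4286; torque at shaft II = 24 × 6.4286 = 154.29 kgf·cm.
Chain: ratio = 23/19 = 1.2105; torque at shaft III = 154.29 × 1.2105 = 186.77 kgf·cm.
Chain: ratio = 106/41 = 2.5854; torque at shaft IV = 186.77 × 2.5854 = 482.86 kgf·cm.
Gear mesh: ratio = 26/56 = 0.46429; torque at the drum shaft = 482.86 × 0.46429 = 224.19 kgf·cm.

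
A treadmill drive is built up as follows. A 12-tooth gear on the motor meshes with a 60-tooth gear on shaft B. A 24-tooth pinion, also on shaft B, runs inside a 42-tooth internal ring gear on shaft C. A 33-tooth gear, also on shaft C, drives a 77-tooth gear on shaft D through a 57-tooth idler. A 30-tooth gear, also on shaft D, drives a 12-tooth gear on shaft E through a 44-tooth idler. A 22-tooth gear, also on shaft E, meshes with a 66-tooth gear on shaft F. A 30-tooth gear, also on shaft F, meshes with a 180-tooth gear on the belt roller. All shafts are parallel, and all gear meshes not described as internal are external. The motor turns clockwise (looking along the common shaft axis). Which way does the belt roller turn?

the motor → shaft B: external mesh, 1 reversal → CCW.
shaft B → shaft C: internal mesh, same direction → CCW.
shaft C → shaft D: driver → idler → driven is 2 external meshes, 2 reversals → CCW.
shaft D → shaft E: driver → idler → driven is 2 external meshes, 2 reversals → CCW.
shaft E → shaft F: external mesh, 1 reversal → CW.
shaft F → the belt roller: external mesh, 1 reversal → CCW.
7 reversals in total — an odd number — so the belt roller turns opposite to the motor.

counterclockwise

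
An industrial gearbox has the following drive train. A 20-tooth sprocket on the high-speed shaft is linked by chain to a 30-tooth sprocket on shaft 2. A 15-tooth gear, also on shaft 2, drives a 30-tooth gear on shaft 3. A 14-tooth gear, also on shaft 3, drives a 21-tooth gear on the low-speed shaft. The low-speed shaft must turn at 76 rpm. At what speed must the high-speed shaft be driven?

342 rpm

Overall ratio R = 1.5 × 2 × 1.5 = 4.5.
Required input speed = output speed × R = 76 × 4.5 = 342 rpm.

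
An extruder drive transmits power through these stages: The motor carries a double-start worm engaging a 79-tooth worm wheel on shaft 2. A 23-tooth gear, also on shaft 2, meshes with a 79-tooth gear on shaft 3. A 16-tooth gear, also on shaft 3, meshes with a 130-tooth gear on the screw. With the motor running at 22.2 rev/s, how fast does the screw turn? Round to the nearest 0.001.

the motor → shaft 2 (worm, 79/2): 22.2 ÷ 39.5 = 0.56203 rev/s
shaft 2 → shaft 3 (gear mesh, 79/23): 0.56203 ÷ 3.4348 = 0.16363 rev/s
shaft 3 → the screw (gear mesh, 130/16): 0.16363 ÷ 8.125 = 0.020139 rev/s

0.020 rev/s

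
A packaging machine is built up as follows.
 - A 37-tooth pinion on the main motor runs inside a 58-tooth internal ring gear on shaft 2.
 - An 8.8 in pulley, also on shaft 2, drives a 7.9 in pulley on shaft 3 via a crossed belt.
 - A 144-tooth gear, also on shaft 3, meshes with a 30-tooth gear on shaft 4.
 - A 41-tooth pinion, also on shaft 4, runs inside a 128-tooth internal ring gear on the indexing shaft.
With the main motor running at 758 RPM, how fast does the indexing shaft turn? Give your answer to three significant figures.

828 RPM

the main motor → shaft 2 (internal gear, 58/37): 758 ÷ 1.5676 = 483.55 RPM
shaft 2 → shaft 3 (belt, 7.9/8.8): 483.55 ÷ 0.89773 = 538.64 RPM
shaft 3 → shaft 4 (gear mesh, 30/144): 538.64 ÷ 0.20833 = 2585.5 RPM
shaft 4 → the indexing shaft (internal gear, 128/41): 2585.5 ÷ 3.122 = 828.16 RPM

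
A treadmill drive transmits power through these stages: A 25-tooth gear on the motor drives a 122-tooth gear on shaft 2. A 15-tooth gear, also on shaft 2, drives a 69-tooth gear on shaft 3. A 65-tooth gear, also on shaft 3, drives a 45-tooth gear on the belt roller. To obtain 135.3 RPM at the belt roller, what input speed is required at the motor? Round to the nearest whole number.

Overall ratio R = 4.88 × 4.6 × 0.69231 = 15.541.
Required input speed = output speed × R = 135.3 × 15.541 = 2102.7 RPM.

2103 RPM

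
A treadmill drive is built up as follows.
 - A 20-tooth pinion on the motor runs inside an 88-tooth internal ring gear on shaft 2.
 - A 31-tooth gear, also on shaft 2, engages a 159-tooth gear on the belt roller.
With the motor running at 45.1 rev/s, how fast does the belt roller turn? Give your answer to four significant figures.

Internal gear: ratio = 88/20 = 4.4, so shaft 2 turns at 45.1 / 4.4 = 10.25 rev/s.
Gear mesh: ratio = 159/31 = 5.129, so the belt roller turns at 10.25 / 5.129 = 1.9984 rev/s.

1.998 rev/s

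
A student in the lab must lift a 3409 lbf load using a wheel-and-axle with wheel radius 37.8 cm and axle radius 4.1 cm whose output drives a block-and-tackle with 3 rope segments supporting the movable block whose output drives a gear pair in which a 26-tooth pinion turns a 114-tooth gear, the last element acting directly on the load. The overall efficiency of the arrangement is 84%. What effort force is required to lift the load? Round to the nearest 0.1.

Wheel-and-axle MA = R/r = 37.8/4.1 = 9.2195.
Block-and-tackle MA = number of supporting rope parts = 3.
Gear pair MA = 114/26 = 4.3846.
Combined ideal MA = 9.2195 × 3 × 4.3846 = 121.27.
Actual MA = 121.27 × 0.84 = 101.87.
Effort = load / actual MA = 3409 / 101.87 = 33.465 lbf.

33.5 lbf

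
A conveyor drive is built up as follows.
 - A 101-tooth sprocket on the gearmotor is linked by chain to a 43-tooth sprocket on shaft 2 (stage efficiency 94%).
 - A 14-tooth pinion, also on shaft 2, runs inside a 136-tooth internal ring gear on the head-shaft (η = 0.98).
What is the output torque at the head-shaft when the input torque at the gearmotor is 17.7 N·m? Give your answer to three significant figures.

chain 43/101 = 0.42574 → τ = 17.7·0.42574·0.94 = 7.0835 N·m
internal gear 136/14 = 9.7143 → τ = 7.0835·9.7143·0.98 = 67.435 N·m

67.4 N·m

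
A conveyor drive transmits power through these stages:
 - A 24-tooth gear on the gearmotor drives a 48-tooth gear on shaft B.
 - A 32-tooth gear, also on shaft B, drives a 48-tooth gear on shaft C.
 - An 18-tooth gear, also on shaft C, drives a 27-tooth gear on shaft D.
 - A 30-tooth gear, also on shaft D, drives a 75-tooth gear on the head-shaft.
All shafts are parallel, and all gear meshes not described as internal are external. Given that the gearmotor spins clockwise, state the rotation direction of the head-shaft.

clockwise

the gearmotor → shaft B: external mesh, 1 reversal → CCW.
shaft B → shaft C: external mesh, 1 reversal → CW.
shaft C → shaft D: external mesh, 1 reversal → CCW.
shaft D → the head-shaft: external mesh, 1 reversal → CW.
4 reversals in total — an even number — so the head-shaft turns the same way as the gearmotor.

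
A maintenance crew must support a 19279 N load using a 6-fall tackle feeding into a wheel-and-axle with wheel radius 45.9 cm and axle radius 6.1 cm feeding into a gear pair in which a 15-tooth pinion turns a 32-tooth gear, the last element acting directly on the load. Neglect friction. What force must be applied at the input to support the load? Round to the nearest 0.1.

200.2 N

Block-and-tackle MA = number of supporting rope parts = 6.
Wheel-and-axle MA = R/r = 45.9/6.1 = 7.5246.
Gear pair MA = 32/15 = 2.1333.
Combined ideal MA = 6 × 7.5246 × 2.1333 = 96.315.
Effort = load / MA = 19279 / 96.315 = 200.17 N.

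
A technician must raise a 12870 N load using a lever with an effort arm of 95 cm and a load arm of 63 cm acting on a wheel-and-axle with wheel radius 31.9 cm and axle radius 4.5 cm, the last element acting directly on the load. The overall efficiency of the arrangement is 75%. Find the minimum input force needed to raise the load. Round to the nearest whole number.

1605 N

Lever MA = effort arm / load arm = 95/63 = 1.5079.
Wheel-and-axle MA = R/r = 31.9/4.5 = 7.0889.
Combined ideal MA = 1.5079 × 7.0889 = 10.69.
Actual MA = 10.69 × 0.75 = 8.0172.
Effort = load / actual MA = 12870 / 8.0172 = 1605.3 N.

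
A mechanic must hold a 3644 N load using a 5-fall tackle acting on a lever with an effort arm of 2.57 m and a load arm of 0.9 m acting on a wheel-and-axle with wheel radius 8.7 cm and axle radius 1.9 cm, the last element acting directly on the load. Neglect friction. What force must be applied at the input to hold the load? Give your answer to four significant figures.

55.74 N

Block-and-tackle MA = number of supporting rope parts = 5.
Lever MA = effort arm / load arm = 2.57/0.9 = 2.8556.
Wheel-and-axle MA = R/r = 8.7/1.9 = 4.5789.
Combined ideal MA = 5 × 2.8556 × 4.5789 = 65.377.
Effort = load / MA = 3644 / 65.377 = 55.738 N.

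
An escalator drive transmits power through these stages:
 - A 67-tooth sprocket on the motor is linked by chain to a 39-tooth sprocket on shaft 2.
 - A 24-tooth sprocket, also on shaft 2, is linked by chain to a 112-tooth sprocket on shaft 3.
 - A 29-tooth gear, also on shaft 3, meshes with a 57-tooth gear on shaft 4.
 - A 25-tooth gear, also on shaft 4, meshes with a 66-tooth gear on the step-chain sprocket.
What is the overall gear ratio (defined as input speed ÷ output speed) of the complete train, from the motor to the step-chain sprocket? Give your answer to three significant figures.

Each stage contributes driven/driver: chain 39/67 = 0.58209, chain 112/24 = 4.6667, gear mesh 57/29 = 1.9655, gear mesh 66/25 = 2.64.
Overall: 0.58209 × 4.6667 × 1.9655 × 2.64 = 14.095.

14.1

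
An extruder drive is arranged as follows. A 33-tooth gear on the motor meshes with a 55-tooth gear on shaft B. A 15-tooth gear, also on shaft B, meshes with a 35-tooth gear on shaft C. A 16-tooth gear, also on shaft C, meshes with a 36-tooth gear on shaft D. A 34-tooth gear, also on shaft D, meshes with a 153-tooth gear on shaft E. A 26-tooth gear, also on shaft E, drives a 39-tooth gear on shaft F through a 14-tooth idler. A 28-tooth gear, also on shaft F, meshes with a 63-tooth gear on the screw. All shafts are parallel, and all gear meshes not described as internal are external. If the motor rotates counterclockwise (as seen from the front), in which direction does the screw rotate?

the motor → shaft B: external mesh, 1 reversal → CW.
shaft B → shaft C: external mesh, 1 reversal → CCW.
shaft C → shaft D: external mesh, 1 reversal → CW.
shaft D → shaft E: external mesh, 1 reversal → CCW.
shaft E → shaft F: driver → idler → driven is 2 external meshes, 2 reversals → CCW.
shaft F → the screw: external mesh, 1 reversal → CW.
7 reversals in total — an odd number — so the screw turns opposite to the motor.

clockwise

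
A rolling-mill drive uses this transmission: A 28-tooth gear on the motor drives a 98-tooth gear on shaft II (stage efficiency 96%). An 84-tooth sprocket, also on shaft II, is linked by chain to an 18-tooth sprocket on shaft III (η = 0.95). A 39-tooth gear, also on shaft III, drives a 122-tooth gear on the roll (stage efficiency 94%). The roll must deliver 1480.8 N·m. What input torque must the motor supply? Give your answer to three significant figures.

736 N·m

Overall ratio R = 3.5 × 0.21429 × 3.1282 = 2.3462; overall efficiency η = 0.96 × 0.95 × 0.94 = 0.8573.
Input torque = output torque / (R × η) = 1480.8 / (2.3462 × 0.8573) = 736.24 N·m.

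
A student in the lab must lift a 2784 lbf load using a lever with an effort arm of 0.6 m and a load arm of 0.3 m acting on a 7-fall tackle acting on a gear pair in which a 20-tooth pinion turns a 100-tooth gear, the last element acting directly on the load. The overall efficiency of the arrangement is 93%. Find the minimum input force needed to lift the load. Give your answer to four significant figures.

Lever MA = effort arm / load arm = 0.6/0.3 = 2.
Block-and-tackle MA = number of supporting rope parts = 7.
Gear pair MA = 100/20 = 5.
Combined ideal MA = 2 × 7 × 5 = 70.
Actual MA = 70 × 0.93 = 65.1.
Effort = load / actual MA = 2784 / 65.1 = 42.765 lbf.

42.76 lbf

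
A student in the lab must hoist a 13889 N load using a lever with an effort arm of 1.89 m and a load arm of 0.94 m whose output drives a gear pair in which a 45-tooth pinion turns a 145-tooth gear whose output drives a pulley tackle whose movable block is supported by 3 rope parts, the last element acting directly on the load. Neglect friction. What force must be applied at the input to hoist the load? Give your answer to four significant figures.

714.6 N

Lever MA = effort arm / load arm = 1.89/0.94 = 2.0106.
Gear pair MA = 145/45 = 3.2222.
Block-and-tackle MA = number of supporting rope parts = 3.
Combined ideal MA = 2.0106 × 3.2222 × 3 = 19.436.
Effort = load / MA = 13889 / 19.436 = 714.6 N.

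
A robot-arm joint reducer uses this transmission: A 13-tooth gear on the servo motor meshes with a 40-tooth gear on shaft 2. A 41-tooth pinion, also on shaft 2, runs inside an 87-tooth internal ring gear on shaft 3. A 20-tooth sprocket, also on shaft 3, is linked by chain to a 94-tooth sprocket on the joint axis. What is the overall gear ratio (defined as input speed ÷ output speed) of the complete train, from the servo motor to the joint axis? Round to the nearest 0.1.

Each stage contributes driven/driver: gear mesh 40/13 = 3.0769, internal gear 87/41 = 2.122, chain 94/20 = 4.7.
Overall: 3.0769 × 2.122 × 4.7 = 30.687.

30.7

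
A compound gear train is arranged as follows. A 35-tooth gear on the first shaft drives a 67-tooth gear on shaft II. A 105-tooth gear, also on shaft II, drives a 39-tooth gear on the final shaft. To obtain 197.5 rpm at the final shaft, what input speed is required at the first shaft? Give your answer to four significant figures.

Overall ratio R = 1.9143 × 0.37143 = 0.71102.
Required input speed = output speed × R = 197.5 × 0.71102 = 140.43 rpm.

140.4 rpm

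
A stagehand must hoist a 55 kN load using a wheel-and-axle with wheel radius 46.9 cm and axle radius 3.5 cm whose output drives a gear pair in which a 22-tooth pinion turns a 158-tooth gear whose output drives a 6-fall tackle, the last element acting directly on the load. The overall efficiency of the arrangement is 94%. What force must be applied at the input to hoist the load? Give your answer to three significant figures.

Wheel-and-axle MA = R/r = 46.9/3.5 = 13.4.
Gear pair MA = 158/22 = 7.1818.
Block-and-tackle MA = number of supporting rope parts = 6.
Combined ideal MA = 13.4 × 7.1818 × 6 = 577.42.
Actual MA = 577.42 × 0.94 = 542.77.
Effort = load / actual MA = 55 / 542.77 = 0.10133 kN.

0.101 kN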